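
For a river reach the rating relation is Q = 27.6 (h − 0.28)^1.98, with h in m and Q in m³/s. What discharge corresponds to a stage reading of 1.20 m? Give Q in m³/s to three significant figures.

23.4 m³/s

Q = 27.6 × (1.20 − 0.28)^1.98 = 27.6 × 0.92^1.98 = 23.40 m³/s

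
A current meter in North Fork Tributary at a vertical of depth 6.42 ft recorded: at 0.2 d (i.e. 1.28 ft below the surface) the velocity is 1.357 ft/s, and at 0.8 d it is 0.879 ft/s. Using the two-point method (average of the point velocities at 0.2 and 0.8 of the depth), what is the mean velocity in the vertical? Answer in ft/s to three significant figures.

1.12 ft/s

v̄ = (1.357 + 0.879) / 2 = 1.118 ft/s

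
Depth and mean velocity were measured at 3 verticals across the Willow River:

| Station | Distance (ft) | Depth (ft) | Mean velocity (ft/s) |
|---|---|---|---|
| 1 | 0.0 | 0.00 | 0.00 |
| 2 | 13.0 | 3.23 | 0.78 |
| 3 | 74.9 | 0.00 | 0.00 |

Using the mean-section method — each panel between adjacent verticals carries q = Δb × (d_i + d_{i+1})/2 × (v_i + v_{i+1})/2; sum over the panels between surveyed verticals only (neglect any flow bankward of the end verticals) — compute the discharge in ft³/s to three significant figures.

47.2 ft³/s

Panel 1-2: Δb = 13 ft, d̄ = (0.00+3.23)/2 = 1.615, v̄ = (0.00+0.78)/2 = 0.39 → q = 13×1.615×0.39 = 8.188 ft³/s
Panel 2-3: Δb = 61.9 ft, d̄ = (3.23+0.00)/2 = 1.615, v̄ = (0.78+0.00)/2 = 0.39 → q = 61.9×1.615×0.39 = 38.99 ft³/s
Q = Σ q = 47.18 ft³/s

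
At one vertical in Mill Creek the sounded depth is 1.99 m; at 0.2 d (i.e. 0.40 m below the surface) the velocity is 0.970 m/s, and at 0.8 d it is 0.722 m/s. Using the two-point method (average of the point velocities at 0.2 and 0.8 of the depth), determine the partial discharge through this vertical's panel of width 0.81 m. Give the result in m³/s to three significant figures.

1.36 m³/s

v̄ = (0.970 + 0.722) / 2 = 0.8460 m/s
q = v̄ × d × w = 0.8460 × 1.99 × 0.81 = 1.364 m³/s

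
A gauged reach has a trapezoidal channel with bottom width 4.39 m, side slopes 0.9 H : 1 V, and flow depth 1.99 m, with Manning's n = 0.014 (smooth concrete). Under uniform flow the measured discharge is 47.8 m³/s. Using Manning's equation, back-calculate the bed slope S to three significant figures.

0.00217

A = (b + z·y)·y = (4.39 + 0.9×1.99)×1.99 = 12.30 m²
P = b + 2y√(1+z²) = 4.39 + 2×1.99×√(1+0.9²) = 9.745 m
R = A/P = 12.30/9.745 = 1.262 m
S = (Q·n / (1·A·R^(2/3)))² = (47.8×0.014 / (1×12.30×1.168))² = 0.002170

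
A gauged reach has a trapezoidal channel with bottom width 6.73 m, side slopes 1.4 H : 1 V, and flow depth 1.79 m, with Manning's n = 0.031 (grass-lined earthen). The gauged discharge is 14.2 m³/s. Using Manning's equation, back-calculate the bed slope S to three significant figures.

A = (b + z·y)·y = (6.73 + 1.4×1.79)×1.79 = 16.53 m²
P = b + 2y√(1+z²) = 6.73 + 2×1.79×√(1+1.4²) = 12.89 m
R = A/P = 16.53/12.89 = 1.283 m
S = (Q·n / (1·A·R^(2/3)))² = (14.2×0.031 / (1×16.53×1.181))² = 0.0005087

0.000509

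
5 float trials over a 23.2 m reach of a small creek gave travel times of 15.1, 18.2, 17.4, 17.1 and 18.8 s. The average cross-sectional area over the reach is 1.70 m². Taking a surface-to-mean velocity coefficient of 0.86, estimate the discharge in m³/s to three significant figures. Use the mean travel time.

t̄ = (15.1 + 18.2 + 17.4 + 17.1 + 18.8) / 5 = 17.32 s
v_surface = L / t̄ = 23.2 / 17.32 = 1.339 m/s
v_mean = 0.86 × 1.339 = 1.152 m/s
Q = A × v_mean = 1.70 × 1.152 = 1.958 m³/s

1.96 m³/s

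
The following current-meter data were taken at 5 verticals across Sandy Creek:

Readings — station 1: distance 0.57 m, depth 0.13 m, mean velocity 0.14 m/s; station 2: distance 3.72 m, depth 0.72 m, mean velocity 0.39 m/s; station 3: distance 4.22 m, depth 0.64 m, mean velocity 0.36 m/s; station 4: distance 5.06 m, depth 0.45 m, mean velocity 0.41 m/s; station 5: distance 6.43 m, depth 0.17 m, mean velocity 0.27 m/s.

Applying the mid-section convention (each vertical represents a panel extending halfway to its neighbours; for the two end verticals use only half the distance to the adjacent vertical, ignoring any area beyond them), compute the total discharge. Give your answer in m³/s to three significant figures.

0.931 m³/s

w_1 = (3.72 − 0.57)/2 = 1.575 m; q_1 = 0.14 × 0.13 × 1.575 = 0.02867 m³/s
w_2 = (4.22 − 0.57)/2 = 1.825 m; q_2 = 0.39 × 0.72 × 1.825 = 0.5125 m³/s
w_3 = (5.06 − 3.72)/2 = 0.67 m; q_3 = 0.36 × 0.64 × 0.67 = 0.1544 m³/s
w_4 = (6.43 − 4.22)/2 = 1.105 m; q_4 = 0.41 × 0.45 × 1.105 = 0.2039 m³/s
w_5 = (6.43 − 5.06)/2 = 0.685 m; q_5 = 0.27 × 0.17 × 0.685 = 0.03144 m³/s
Q = Σ qᵢ = 0.9308 m³/s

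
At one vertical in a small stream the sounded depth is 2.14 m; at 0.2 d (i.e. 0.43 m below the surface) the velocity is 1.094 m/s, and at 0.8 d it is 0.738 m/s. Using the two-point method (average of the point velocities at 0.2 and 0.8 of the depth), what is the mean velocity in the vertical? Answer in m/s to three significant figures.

0.916 m/s

v̄ = (1.094 + 0.738) / 2 = 0.9160 m/s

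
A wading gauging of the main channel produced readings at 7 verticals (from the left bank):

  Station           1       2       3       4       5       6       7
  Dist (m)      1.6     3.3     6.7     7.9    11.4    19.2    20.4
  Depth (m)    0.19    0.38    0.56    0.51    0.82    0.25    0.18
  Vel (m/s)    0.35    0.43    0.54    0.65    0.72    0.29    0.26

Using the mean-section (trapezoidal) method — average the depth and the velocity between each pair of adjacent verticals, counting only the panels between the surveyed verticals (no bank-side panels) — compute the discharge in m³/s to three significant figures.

5.12 m³/s

Panel 1-2: Δb = 1.7 m, d̄ = (0.19+0.38)/2 = 0.285, v̄ = (0.35+0.43)/2 = 0.39 → q = 1.7×0.285×0.39 = 0.1890 m³/s
Panel 2-3: Δb = 3.4 m, d̄ = (0.38+0.56)/2 = 0.47, v̄ = (0.43+0.54)/2 = 0.485 → q = 3.4×0.47×0.485 = 0.7750 m³/s
Panel 3-4: Δb = 1.2 m, d̄ = (0.56+0.51)/2 = 0.535, v̄ = (0.54+0.65)/2 = 0.595 → q = 1.2×0.535×0.595 = 0.3820 m³/s
Panel 4-5: Δb = 3.5 m, d̄ = (0.51+0.82)/2 = 0.665, v̄ = (0.65+0.72)/2 = 0.685 → q = 3.5×0.665×0.685 = 1.594 m³/s
Panel 5-6: Δb = 7.8 m, d̄ = (0.82+0.25)/2 = 0.535, v̄ = (0.72+0.29)/2 = 0.505 → q = 7.8×0.535×0.505 = 2.107 m³/s
Panel 6-7: Δb = 1.2 m, d̄ = (0.25+0.18)/2 = 0.215, v̄ = (0.29+0.26)/2 = 0.275 → q = 1.2×0.215×0.275 = 0.07095 m³/s
Q = Σ q = 5.119 m³/s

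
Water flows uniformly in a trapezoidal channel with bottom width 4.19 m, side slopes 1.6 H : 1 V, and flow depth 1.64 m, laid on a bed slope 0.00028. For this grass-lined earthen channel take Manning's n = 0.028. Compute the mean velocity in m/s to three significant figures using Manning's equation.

A = (b + z·y)·y = (4.19 + 1.6×1.64)×1.64 = 11.17 m²
P = b + 2y√(1+z²) = 4.19 + 2×1.64×√(1+1.6²) = 10.38 m
R = A/P = 11.17/10.38 = 1.077 m
Q = (1/n)·A·R^(2/3)·S^(1/2) = (1/0.028) × 11.17 × 1.077^(2/3) × 0.00028^(1/2) = 7.016 m³/s
V = Q/A = 7.016/11.17 = 0.6278 m/s

0.628 m/s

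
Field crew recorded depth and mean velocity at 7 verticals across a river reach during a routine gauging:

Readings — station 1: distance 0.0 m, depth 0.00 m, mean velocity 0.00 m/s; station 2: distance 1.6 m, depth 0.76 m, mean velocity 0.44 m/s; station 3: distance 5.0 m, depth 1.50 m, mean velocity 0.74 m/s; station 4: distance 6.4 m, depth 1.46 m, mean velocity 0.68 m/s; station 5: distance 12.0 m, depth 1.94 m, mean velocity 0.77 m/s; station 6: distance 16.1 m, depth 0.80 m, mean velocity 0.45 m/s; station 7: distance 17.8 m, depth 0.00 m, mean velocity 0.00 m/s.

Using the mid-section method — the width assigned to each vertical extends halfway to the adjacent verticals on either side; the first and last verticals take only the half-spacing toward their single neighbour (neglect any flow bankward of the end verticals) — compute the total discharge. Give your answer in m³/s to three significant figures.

w_2 = (5.0 − 0.0)/2 = 2.5 m; q_2 = 0.44 × 0.76 × 2.5 = 0.8360 m³/s
w_3 = (6.4 − 1.6)/2 = 2.4 m; q_3 = 0.74 × 1.50 × 2.4 = 2.664 m³/s
w_4 = (12.0 − 5.0)/2 = 3.5 m; q_4 = 0.68 × 1.46 × 3.5 = 3.475 m³/s
w_5 = (16.1 − 6.4)/2 = 4.85 m; q_5 = 0.77 × 1.94 × 4.85 = 7.245 m³/s
w_6 = (17.8 − 12.0)/2 = 2.9 m; q_6 = 0.45 × 0.80 × 2.9 = 1.044 m³/s
Stations 1, 7 contribute zero (depth or velocity is 0).
Q = Σ qᵢ = 15.26 m³/s

15.3 m³/s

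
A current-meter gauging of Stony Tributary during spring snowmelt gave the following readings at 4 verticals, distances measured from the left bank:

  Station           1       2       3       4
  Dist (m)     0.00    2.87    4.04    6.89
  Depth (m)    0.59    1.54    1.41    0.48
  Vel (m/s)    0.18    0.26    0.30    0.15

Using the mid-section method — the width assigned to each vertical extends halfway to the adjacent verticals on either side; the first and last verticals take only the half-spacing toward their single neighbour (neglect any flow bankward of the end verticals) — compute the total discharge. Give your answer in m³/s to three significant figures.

1.91 m³/s

w_1 = (2.87 − 0.00)/2 = 1.435 m; q_1 = 0.18 × 0.59 × 1.435 = 0.1524 m³/s
w_2 = (4.04 − 0.00)/2 = 2.02 m; q_2 = 0.26 × 1.54 × 2.02 = 0.8088 m³/s
w_3 = (6.89 − 2.87)/2 = 2.01 m; q_3 = 0.30 × 1.41 × 2.01 = 0.8502 m³/s
w_4 = (6.89 − 4.04)/2 = 1.425 m; q_4 = 0.15 × 0.48 × 1.425 = 0.1026 m³/s
Q = Σ qᵢ = 1.914 m³/s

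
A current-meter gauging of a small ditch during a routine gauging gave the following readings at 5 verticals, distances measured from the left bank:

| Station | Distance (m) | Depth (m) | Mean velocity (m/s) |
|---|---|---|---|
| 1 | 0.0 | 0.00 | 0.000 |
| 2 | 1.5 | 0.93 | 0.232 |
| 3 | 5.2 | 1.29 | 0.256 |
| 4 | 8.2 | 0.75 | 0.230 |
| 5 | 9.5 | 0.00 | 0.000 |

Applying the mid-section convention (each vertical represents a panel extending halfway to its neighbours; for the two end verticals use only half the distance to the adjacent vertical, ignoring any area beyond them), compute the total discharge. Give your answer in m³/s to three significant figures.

2.04 m³/s

w_2 = (5.2 − 0.0)/2 = 2.6 m; q_2 = 0.232 × 0.93 × 2.6 = 0.5610 m³/s
w_3 = (8.2 − 1.5)/2 = 3.35 m; q_3 = 0.256 × 1.29 × 3.35 = 1.106 m³/s
w_4 = (9.5 − 5.2)/2 = 2.15 m; q_4 = 0.230 × 0.75 × 2.15 = 0.3709 m³/s
Stations 1, 5 contribute zero (depth or velocity is 0).
Q = Σ qᵢ = 2.038 m³/s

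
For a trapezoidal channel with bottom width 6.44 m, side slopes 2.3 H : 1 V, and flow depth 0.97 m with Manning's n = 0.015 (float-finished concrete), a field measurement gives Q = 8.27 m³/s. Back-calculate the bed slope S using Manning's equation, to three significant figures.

A = (b + z·y)·y = (6.44 + 2.3×0.97)×0.97 = 8.411 m²
P = b + 2y√(1+z²) = 6.44 + 2×0.97×√(1+2.3²) = 11.31 m
R = A/P = 8.411/11.31 = 0.7440 m
S = (Q·n / (1·A·R^(2/3)))² = (8.27×0.015 / (1×8.411×0.8210))² = 0.0003227

0.000323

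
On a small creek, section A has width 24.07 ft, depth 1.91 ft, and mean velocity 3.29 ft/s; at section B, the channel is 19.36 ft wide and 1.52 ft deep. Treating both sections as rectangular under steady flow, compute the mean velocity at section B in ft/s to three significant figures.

Q = A₁V₁ = (24.07×1.91) × 3.29 = 151.3 ft³/s
A₂ = 19.36 × 1.52 = 29.43 ft²
V₂ = Q/A₂ = 151.3/29.43 = 5.140 ft/s

5.14 ft/s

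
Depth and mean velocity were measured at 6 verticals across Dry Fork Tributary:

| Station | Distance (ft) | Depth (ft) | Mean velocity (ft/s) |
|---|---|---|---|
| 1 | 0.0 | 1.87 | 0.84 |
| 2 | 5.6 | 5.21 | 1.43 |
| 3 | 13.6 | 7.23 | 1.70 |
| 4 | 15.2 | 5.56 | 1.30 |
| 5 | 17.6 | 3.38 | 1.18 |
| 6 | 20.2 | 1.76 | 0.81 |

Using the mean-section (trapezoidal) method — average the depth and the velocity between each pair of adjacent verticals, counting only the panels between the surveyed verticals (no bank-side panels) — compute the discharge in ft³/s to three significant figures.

136 ft³/s

Panel 1-2: Δb = 5.6 ft, d̄ = (1.87+5.21)/2 = 3.54, v̄ = (0.84+1.43)/2 = 1.135 → q = 5.6×3.54×1.135 = 22.50 ft³/s
Panel 2-3: Δb = 8 ft, d̄ = (5.21+7.23)/2 = 6.22, v̄ = (1.43+1.70)/2 = 1.565 → q = 8×6.22×1.565 = 77.87 ft³/s
Panel 3-4: Δb = 1.6 ft, d̄ = (7.23+5.56)/2 = 6.395, v̄ = (1.70+1.30)/2 = 1.5 → q = 1.6×6.395×1.5 = 15.35 ft³/s
Panel 4-5: Δb = 2.4 ft, d̄ = (5.56+3.38)/2 = 4.47, v̄ = (1.30+1.18)/2 = 1.24 → q = 2.4×4.47×1.24 = 13.30 ft³/s
Panel 5-6: Δb = 2.6 ft, d̄ = (3.38+1.76)/2 = 2.57, v̄ = (1.18+0.81)/2 = 0.995 → q = 2.6×2.57×0.995 = 6.649 ft³/s
Q = Σ q = 135.7 ft³/s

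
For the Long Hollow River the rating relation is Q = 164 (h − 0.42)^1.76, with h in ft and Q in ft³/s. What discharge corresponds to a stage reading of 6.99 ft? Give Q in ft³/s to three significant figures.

4510 ft³/s

Q = 164 × (6.99 − 0.42)^1.76 = 164 × 6.57^1.76 = 4506 ft³/s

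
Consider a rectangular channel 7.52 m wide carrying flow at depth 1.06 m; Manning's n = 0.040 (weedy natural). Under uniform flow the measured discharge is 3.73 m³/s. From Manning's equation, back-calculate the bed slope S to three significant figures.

A = b·y = 7.52 × 1.06 = 7.971 m²
P = b + 2y = 7.52 + 2×1.06 = 9.640 m
R = A/P = 7.971/9.640 = 0.8269 m
S = (Q·n / (1·A·R^(2/3)))² = (3.73×0.040 / (1×7.971×0.8810))² = 0.0004514

0.000451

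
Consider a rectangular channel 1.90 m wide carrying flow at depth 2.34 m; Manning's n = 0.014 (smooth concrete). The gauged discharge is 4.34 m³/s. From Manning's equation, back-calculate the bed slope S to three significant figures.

0.000315

A = b·y = 1.90 × 2.34 = 4.446 m²
P = b + 2y = 1.90 + 2×2.34 = 6.580 m
R = A/P = 4.446/6.580 = 0.6757 m
S = (Q·n / (1·A·R^(2/3)))² = (4.34×0.014 / (1×4.446×0.7700))² = 0.0003150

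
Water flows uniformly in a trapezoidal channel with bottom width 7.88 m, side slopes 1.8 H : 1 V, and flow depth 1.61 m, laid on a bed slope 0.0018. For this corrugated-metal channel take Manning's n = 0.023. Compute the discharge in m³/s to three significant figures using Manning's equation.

36.1 m³/s

A = (b + z·y)·y = (7.88 + 1.8×1.61)×1.61 = 17.35 m²
P = b + 2y√(1+z²) = 7.88 + 2×1.61×√(1+1.8²) = 14.51 m
R = A/P = 17.35/14.51 = 1.196 m
Q = (1/n)·A·R^(2/3)·S^(1/2) = (1/0.023) × 17.35 × 1.196^(2/3) × 0.0018^(1/2) = 36.06 m³/s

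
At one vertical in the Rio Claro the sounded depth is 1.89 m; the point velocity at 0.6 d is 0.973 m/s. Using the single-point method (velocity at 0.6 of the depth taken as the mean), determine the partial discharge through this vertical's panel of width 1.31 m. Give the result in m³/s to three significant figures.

v̄ = v₀.₆ = 0.973 m/s
q = v̄ × d × w = 0.9730 × 1.89 × 1.31 = 2.409 m³/s

2.41 m³/s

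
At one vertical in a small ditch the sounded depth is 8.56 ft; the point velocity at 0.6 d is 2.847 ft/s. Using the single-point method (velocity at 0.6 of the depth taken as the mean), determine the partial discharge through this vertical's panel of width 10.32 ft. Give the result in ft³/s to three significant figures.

v̄ = v₀.₆ = 2.847 ft/s
q = v̄ × d × w = 2.847 × 8.56 × 10.32 = 251.5 ft³/s

252 ft³/s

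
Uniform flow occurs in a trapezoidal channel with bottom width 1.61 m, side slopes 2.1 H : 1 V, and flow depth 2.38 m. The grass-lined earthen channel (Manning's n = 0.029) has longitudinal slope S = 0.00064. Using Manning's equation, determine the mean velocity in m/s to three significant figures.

A = (b + z·y)·y = (1.61 + 2.1×2.38)×2.38 = 15.73 m²
P = b + 2y√(1+z²) = 1.61 + 2×2.38×√(1+2.1²) = 12.68 m
R = A/P = 15.73/12.68 = 1.240 m
Q = (1/n)·A·R^(2/3)·S^(1/2) = (1/0.029) × 15.73 × 1.240^(2/3) × 0.00064^(1/2) = 15.84 m³/s
V = Q/A = 15.84/15.73 = 1.007 m/s

1.01 m/s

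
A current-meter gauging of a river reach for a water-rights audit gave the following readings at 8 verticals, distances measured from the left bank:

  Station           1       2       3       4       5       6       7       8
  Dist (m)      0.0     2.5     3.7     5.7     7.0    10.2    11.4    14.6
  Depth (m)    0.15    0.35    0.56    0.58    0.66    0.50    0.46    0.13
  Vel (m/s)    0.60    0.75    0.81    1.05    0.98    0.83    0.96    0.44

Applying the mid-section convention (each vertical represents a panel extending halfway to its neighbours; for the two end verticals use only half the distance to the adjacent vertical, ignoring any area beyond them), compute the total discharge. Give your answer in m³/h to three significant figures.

20700 m³/h

w_1 = (2.5 − 0.0)/2 = 1.25 m; q_1 = 0.60 × 0.15 × 1.25 = 0.1125 m³/s
w_2 = (3.7 − 0.0)/2 = 1.85 m; q_2 = 0.75 × 0.35 × 1.85 = 0.4856 m³/s
w_3 = (5.7 − 2.5)/2 = 1.6 m; q_3 = 0.81 × 0.56 × 1.6 = 0.7258 m³/s
w_4 = (7.0 − 3.7)/2 = 1.65 m; q_4 = 1.05 × 0.58 × 1.65 = 1.005 m³/s
w_5 = (10.2 − 5.7)/2 = 2.25 m; q_5 = 0.98 × 0.66 × 2.25 = 1.455 m³/s
w_6 = (11.4 − 7.0)/2 = 2.2 m; q_6 = 0.83 × 0.50 × 2.2 = 0.9130 m³/s
w_7 = (14.6 − 10.2)/2 = 2.2 m; q_7 = 0.96 × 0.46 × 2.2 = 0.9715 m³/s
w_8 = (14.6 − 11.4)/2 = 1.6 m; q_8 = 0.44 × 0.13 × 1.6 = 0.09152 m³/s
Q = Σ qᵢ = 5.760 m³/s
= 5.760 × 3600 = 20740 m³/h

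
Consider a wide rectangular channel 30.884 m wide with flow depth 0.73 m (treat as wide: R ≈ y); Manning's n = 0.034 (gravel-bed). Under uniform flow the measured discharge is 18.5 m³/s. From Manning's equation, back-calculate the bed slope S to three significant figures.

0.00118

A = b·y = 30.884 × 0.73 = 22.55 m²
Wide channel: R ≈ y = 0.73 m
S = (Q·n / (1·A·R^(2/3)))² = (18.5×0.034 / (1×22.55×0.8107))² = 0.001184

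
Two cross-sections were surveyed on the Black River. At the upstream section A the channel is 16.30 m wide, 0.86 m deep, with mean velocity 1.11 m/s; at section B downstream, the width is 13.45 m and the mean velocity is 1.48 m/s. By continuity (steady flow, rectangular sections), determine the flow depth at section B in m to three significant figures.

Q = A₁V₁ = (16.30×0.86) × 1.11 = 15.56 m³/s
d₂ = Q/(b₂ V₂) = 15.56/(13.45×1.48) = 0.7817 m

0.782 m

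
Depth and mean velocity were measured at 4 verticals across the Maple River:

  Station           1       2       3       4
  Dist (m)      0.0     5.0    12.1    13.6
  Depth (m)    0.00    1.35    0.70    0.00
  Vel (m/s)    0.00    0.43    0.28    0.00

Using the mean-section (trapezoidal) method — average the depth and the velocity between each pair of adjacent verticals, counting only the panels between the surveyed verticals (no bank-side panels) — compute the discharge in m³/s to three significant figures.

3.38 m³/s

Panel 1-2: Δb = 5 m, d̄ = (0.00+1.35)/2 = 0.675, v̄ = (0.00+0.43)/2 = 0.215 → q = 5×0.675×0.215 = 0.7256 m³/s
Panel 2-3: Δb = 7.1 m, d̄ = (1.35+0.70)/2 = 1.025, v̄ = (0.43+0.28)/2 = 0.355 → q = 7.1×1.025×0.355 = 2.584 m³/s
Panel 3-4: Δb = 1.5 m, d̄ = (0.70+0.00)/2 = 0.35, v̄ = (0.28+0.00)/2 = 0.14 → q = 1.5×0.35×0.14 = 0.07350 m³/s
Q = Σ q = 3.383 m³/s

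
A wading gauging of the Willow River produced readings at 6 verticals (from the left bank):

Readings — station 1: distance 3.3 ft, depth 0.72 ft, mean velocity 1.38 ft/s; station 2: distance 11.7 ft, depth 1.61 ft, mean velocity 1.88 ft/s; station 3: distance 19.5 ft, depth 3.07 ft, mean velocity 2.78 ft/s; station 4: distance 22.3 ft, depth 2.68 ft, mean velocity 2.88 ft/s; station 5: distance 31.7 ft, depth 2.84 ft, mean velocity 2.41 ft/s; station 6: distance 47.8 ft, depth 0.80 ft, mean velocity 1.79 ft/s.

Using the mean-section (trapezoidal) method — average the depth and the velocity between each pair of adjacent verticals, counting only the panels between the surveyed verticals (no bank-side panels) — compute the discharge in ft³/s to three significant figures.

211 ft³/s

Panel 1-2: Δb = 8.4 ft, d̄ = (0.72+1.61)/2 = 1.165, v̄ = (1.38+1.88)/2 = 1.63 → q = 8.4×1.165×1.63 = 15.95 ft³/s
Panel 2-3: Δb = 7.8 ft, d̄ = (1.61+3.07)/2 = 2.34, v̄ = (1.88+2.78)/2 = 2.33 → q = 7.8×2.34×2.33 = 42.53 ft³/s
Panel 3-4: Δb = 2.8 ft, d̄ = (3.07+2.68)/2 = 2.875, v̄ = (2.78+2.88)/2 = 2.83 → q = 2.8×2.875×2.83 = 22.78 ft³/s
Panel 4-5: Δb = 9.4 ft, d̄ = (2.68+2.84)/2 = 2.76, v̄ = (2.88+2.41)/2 = 2.645 → q = 9.4×2.76×2.645 = 68.62 ft³/s
Panel 5-6: Δb = 16.1 ft, d̄ = (2.84+0.80)/2 = 1.82, v̄ = (2.41+1.79)/2 = 2.1 → q = 16.1×1.82×2.1 = 61.53 ft³/s
Q = Σ q = 211.4 ft³/s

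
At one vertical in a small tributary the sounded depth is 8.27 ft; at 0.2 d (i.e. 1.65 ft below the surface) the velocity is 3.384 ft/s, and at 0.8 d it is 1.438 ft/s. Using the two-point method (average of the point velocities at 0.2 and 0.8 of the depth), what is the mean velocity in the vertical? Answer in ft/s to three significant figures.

2.41 ft/s

v̄ = (3.384 + 1.438) / 2 = 2.411 ft/s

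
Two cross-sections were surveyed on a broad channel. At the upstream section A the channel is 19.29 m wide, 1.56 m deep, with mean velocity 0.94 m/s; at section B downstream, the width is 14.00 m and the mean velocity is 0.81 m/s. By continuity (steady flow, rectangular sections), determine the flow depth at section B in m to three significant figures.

Q = A₁V₁ = (19.29×1.56) × 0.94 = 28.29 m³/s
d₂ = Q/(b₂ V₂) = 28.29/(14.00×0.81) = 2.494 m

2.49 m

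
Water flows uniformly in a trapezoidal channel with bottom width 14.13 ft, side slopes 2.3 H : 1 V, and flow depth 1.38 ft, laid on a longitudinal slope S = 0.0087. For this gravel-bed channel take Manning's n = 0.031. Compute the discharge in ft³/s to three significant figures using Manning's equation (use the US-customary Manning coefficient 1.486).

116 ft³/s

A = (b + z·y)·y = (14.13 + 2.3×1.38)×1.38 = 23.88 ft²
P = b + 2y√(1+z²) = 14.13 + 2×1.38×√(1+2.3²) = 21.05 ft
R = A/P = 23.88/21.05 = 1.134 ft
Q = (1.486/n)·A·R^(2/3)·S^(1/2) = (1.486/0.031) × 23.88 × 1.134^(2/3) × 0.0087^(1/2) = 116.1 ft³/s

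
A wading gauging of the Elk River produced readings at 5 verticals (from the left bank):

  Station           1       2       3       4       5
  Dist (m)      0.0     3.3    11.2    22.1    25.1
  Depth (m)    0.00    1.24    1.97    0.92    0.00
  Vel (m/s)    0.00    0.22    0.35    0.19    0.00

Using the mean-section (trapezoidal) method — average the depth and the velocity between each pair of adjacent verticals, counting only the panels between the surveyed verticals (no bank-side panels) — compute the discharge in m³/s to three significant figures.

8.22 m³/s

Panel 1-2: Δb = 3.3 m, d̄ = (0.00+1.24)/2 = 0.62, v̄ = (0.00+0.22)/2 = 0.11 → q = 3.3×0.62×0.11 = 0.2251 m³/s
Panel 2-3: Δb = 7.9 m, d̄ = (1.24+1.97)/2 = 1.605, v̄ = (0.22+0.35)/2 = 0.285 → q = 7.9×1.605×0.285 = 3.614 m³/s
Panel 3-4: Δb = 10.9 m, d̄ = (1.97+0.92)/2 = 1.445, v̄ = (0.35+0.19)/2 = 0.27 → q = 10.9×1.445×0.27 = 4.253 m³/s
Panel 4-5: Δb = 3 m, d̄ = (0.92+0.00)/2 = 0.46, v̄ = (0.19+0.00)/2 = 0.095 → q = 3×0.46×0.095 = 0.1311 m³/s
Q = Σ q = 8.222 m³/s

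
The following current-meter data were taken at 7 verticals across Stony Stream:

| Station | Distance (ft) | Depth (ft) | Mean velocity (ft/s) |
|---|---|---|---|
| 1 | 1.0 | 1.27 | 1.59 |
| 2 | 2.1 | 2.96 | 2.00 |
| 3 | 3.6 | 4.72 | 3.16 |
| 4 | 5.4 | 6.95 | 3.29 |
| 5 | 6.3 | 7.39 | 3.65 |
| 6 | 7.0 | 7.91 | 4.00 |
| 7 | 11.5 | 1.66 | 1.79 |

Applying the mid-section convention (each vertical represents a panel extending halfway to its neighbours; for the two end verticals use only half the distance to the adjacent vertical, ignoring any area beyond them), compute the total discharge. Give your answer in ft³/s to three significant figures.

175 ft³/s

w_1 = (2.1 − 1.0)/2 = 0.55 ft; q_1 = 1.59 × 1.27 × 0.55 = 1.111 ft³/s
w_2 = (3.6 − 1.0)/2 = 1.3 ft; q_2 = 2.00 × 2.96 × 1.3 = 7.696 ft³/s
w_3 = (5.4 − 2.1)/2 = 1.65 ft; q_3 = 3.16 × 4.72 × 1.65 = 24.61 ft³/s
w_4 = (6.3 − 3.6)/2 = 1.35 ft; q_4 = 3.29 × 6.95 × 1.35 = 30.87 ft³/s
w_5 = (7.0 − 5.4)/2 = 0.8 ft; q_5 = 3.65 × 7.39 × 0.8 = 21.58 ft³/s
w_6 = (11.5 − 6.3)/2 = 2.6 ft; q_6 = 4.00 × 7.91 × 2.6 = 82.26 ft³/s
w_7 = (11.5 − 7.0)/2 = 2.25 ft; q_7 = 1.79 × 1.66 × 2.25 = 6.686 ft³/s
Q = Σ qᵢ = 174.8 ft³/s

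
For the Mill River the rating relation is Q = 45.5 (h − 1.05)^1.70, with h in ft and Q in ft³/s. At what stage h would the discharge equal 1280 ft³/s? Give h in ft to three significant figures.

h − h₀ = (Q/C)^(1/b) = (1280/45.5)^(1/1.70) = 7.120 ft
h = 1.05 + 7.120 = 8.170 ft

8.17 ft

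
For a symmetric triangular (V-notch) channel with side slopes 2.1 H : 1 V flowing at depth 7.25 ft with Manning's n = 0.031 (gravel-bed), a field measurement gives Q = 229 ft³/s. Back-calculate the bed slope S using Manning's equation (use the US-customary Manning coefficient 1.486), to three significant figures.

0.000385

A = z·y² = 2.1×7.25² = 110.4 ft²
P = 2y√(1+z²) = 2×7.25×√(1+2.1²) = 33.73 ft
R = A/P = 110.4/33.73 = 3.273 ft
S = (Q·n / (1.486·A·R^(2/3)))² = (229×0.031 / (1.486×110.4×2.204))² = 0.0003855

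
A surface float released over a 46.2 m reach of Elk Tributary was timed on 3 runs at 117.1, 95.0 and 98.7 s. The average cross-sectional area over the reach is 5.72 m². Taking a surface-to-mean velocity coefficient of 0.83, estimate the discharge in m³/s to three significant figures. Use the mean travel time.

2.12 m³/s

t̄ = (117.1 + 95.0 + 98.7) / 3 = 103.6 s
v_surface = L / t̄ = 46.2 / 103.6 = 0.4459 m/s
v_mean = 0.83 × 0.4459 = 0.3701 m/s
Q = A × v_mean = 5.72 × 0.3701 = 2.117 m³/s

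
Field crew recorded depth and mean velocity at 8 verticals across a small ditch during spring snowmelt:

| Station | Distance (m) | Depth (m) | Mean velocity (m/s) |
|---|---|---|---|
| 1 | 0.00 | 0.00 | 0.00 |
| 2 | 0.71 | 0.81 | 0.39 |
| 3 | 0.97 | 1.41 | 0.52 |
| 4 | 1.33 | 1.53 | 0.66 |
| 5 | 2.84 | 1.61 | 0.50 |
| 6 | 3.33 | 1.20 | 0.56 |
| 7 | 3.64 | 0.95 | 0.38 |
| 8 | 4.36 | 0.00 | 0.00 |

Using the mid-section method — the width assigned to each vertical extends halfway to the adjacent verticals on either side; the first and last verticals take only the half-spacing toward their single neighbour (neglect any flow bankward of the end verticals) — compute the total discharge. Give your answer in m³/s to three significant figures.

2.58 m³/s

w_2 = (0.97 − 0.00)/2 = 0.485 m; q_2 = 0.39 × 0.81 × 0.485 = 0.1532 m³/s
w_3 = (1.33 − 0.71)/2 = 0.31 m; q_3 = 0.52 × 1.41 × 0.31 = 0.2273 m³/s
w_4 = (2.84 − 0.97)/2 = 0.935 m; q_4 = 0.66 × 1.53 × 0.935 = 0.9442 m³/s
w_5 = (3.33 − 1.33)/2 = 1 m; q_5 = 0.50 × 1.61 × 1 = 0.8050 m³/s
w_6 = (3.64 − 2.84)/2 = 0.4 m; q_6 = 0.56 × 1.20 × 0.4 = 0.2688 m³/s
w_7 = (4.36 − 3.33)/2 = 0.515 m; q_7 = 0.38 × 0.95 × 0.515 = 0.1859 m³/s
Stations 1, 8 contribute zero (depth or velocity is 0).
Q = Σ qᵢ = 2.584 m³/s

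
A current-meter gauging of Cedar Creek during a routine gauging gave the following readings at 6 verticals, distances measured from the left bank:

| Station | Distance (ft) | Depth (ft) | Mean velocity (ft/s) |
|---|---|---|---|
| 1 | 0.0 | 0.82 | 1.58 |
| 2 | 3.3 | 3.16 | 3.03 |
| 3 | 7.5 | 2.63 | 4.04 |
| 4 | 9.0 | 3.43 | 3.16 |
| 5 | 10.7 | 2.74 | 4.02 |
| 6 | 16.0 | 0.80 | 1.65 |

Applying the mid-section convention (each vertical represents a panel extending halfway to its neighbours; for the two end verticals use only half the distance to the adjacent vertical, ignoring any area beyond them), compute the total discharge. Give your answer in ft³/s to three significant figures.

128 ft³/s

w_1 = (3.3 − 0.0)/2 = 1.65 ft; q_1 = 1.58 × 0.82 × 1.65 = 2.138 ft³/s
w_2 = (7.5 − 0.0)/2 = 3.75 ft; q_2 = 3.03 × 3.16 × 3.75 = 35.91 ft³/s
w_3 = (9.0 − 3.3)/2 = 2.85 ft; q_3 = 4.04 × 2.63 × 2.85 = 30.28 ft³/s
w_4 = (10.7 − 7.5)/2 = 1.6 ft; q_4 = 3.16 × 3.43 × 1.6 = 17.34 ft³/s
w_5 = (16.0 − 9.0)/2 = 3.5 ft; q_5 = 4.02 × 2.74 × 3.5 = 38.55 ft³/s
w_6 = (16.0 − 10.7)/2 = 2.65 ft; q_6 = 1.65 × 0.80 × 2.65 = 3.498 ft³/s
Q = Σ qᵢ = 127.7 ft³/s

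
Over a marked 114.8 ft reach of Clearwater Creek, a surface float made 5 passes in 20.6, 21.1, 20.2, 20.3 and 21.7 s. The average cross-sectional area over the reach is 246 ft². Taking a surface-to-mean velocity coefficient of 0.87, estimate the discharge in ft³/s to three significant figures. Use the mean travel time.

1180 ft³/s

t̄ = (20.6 + 21.1 + 20.2 + 20.3 + 21.7) / 5 = 20.78 s
v_surface = L / t̄ = 114.8 / 20.78 = 5.525 ft/s
v_mean = 0.87 × 5.525 = 4.806 ft/s
Q = A × v_mean = 246 × 4.806 = 1182 ft³/s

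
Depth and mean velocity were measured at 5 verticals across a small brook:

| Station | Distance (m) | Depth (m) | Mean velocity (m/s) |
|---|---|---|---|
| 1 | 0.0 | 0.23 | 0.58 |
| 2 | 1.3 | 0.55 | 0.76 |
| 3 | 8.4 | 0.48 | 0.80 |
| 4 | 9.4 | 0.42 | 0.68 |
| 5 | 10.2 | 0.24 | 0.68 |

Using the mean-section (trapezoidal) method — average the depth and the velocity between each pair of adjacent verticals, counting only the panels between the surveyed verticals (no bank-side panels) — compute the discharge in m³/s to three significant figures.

Panel 1-2: Δb = 1.3 m, d̄ = (0.23+0.55)/2 = 0.39, v̄ = (0.58+0.76)/2 = 0.67 → q = 1.3×0.39×0.67 = 0.3397 m³/s
Panel 2-3: Δb = 7.1 m, d̄ = (0.55+0.48)/2 = 0.515, v̄ = (0.76+0.80)/2 = 0.78 → q = 7.1×0.515×0.78 = 2.852 m³/s
Panel 3-4: Δb = 1 m, d̄ = (0.48+0.42)/2 = 0.45, v̄ = (0.80+0.68)/2 = 0.74 → q = 1×0.45×0.74 = 0.3330 m³/s
Panel 4-5: Δb = 0.8 m, d̄ = (0.42+0.24)/2 = 0.33, v̄ = (0.68+0.68)/2 = 0.68 → q = 0.8×0.33×0.68 = 0.1795 m³/s
Q = Σ q = 3.704 m³/s

3.70 m³/s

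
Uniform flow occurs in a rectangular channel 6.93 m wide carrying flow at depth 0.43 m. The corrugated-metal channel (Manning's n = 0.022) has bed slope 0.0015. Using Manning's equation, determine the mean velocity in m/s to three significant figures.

A = b·y = 6.93 × 0.43 = 2.980 m²
P = b + 2y = 6.93 + 2×0.43 = 7.790 m
R = A/P = 2.980/7.790 = 0.3825 m
Q = (1/n)·A·R^(2/3)·S^(1/2) = (1/0.022) × 2.980 × 0.3825^(2/3) × 0.0015^(1/2) = 2.764 m³/s
V = Q/A = 2.764/2.980 = 0.9277 m/s

0.928 m/s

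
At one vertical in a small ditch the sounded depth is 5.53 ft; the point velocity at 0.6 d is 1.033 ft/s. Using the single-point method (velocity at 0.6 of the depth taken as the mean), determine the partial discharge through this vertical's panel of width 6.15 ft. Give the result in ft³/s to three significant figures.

35.1 ft³/s

v̄ = v₀.₆ = 1.033 ft/s
q = v̄ × d × w = 1.033 × 5.53 × 6.15 = 35.13 ft³/s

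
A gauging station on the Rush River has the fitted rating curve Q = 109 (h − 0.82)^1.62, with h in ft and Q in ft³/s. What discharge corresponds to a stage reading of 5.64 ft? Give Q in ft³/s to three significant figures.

Q = 109 × (5.64 − 0.82)^1.62 = 109 × 4.82^1.62 = 1393 ft³/s

1390 ft³/s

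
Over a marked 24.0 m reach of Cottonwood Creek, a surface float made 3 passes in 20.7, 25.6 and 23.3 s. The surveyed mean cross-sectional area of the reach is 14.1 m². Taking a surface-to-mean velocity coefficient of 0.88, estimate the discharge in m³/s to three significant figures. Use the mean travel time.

12.8 m³/s

t̄ = (20.7 + 25.6 + 23.3) / 3 = 23.2 s
v_surface = L / t̄ = 24.0 / 23.2 = 1.034 m/s
v_mean = 0.88 × 1.034 = 0.9103 m/s
Q = A × v_mean = 14.1 × 0.9103 = 12.84 m³/s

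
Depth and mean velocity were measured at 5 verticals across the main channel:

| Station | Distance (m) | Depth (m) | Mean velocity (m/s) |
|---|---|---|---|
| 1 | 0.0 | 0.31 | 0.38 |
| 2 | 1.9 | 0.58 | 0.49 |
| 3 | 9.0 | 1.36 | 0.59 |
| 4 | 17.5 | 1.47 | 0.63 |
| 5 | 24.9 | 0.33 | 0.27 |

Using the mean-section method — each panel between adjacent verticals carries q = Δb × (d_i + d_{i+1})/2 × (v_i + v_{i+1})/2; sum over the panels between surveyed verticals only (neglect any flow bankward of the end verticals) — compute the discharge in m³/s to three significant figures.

14.4 m³/s

Panel 1-2: Δb = 1.9 m, d̄ = (0.31+0.58)/2 = 0.445, v̄ = (0.38+0.49)/2 = 0.435 → q = 1.9×0.445×0.435 = 0.3678 m³/s
Panel 2-3: Δb = 7.1 m, d̄ = (0.58+1.36)/2 = 0.97, v̄ = (0.49+0.59)/2 = 0.54 → q = 7.1×0.97×0.54 = 3.719 m³/s
Panel 3-4: Δb = 8.5 m, d̄ = (1.36+1.47)/2 = 1.415, v̄ = (0.59+0.63)/2 = 0.61 → q = 8.5×1.415×0.61 = 7.337 m³/s
Panel 4-5: Δb = 7.4 m, d̄ = (1.47+0.33)/2 = 0.9, v̄ = (0.63+0.27)/2 = 0.45 → q = 7.4×0.9×0.45 = 2.997 m³/s
Q = Σ q = 14.42 m³/s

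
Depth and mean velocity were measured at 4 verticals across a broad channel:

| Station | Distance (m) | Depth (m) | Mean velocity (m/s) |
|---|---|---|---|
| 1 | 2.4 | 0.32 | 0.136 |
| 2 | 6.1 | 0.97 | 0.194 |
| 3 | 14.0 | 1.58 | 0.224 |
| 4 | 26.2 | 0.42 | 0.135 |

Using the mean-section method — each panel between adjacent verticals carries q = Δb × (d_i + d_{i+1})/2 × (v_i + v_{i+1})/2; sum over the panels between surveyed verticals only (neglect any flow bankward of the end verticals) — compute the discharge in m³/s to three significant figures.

4.69 m³/s

Panel 1-2: Δb = 3.7 m, d̄ = (0.32+0.97)/2 = 0.645, v̄ = (0.136+0.194)/2 = 0.165 → q = 3.7×0.645×0.165 = 0.3938 m³/s
Panel 2-3: Δb = 7.9 m, d̄ = (0.97+1.58)/2 = 1.275, v̄ = (0.194+0.224)/2 = 0.209 → q = 7.9×1.275×0.209 = 2.105 m³/s
Panel 3-4: Δb = 12.2 m, d̄ = (1.58+0.42)/2 = 1, v̄ = (0.224+0.135)/2 = 0.1795 → q = 12.2×1×0.1795 = 2.190 m³/s
Q = Σ q = 4.689 m³/s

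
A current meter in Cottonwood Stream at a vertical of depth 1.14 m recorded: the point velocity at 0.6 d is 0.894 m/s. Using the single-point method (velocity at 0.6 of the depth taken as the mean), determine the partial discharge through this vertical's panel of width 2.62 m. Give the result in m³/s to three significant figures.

2.67 m³/s

v̄ = v₀.₆ = 0.894 m/s
q = v̄ × d × w = 0.8940 × 1.14 × 2.62 = 2.670 m³/s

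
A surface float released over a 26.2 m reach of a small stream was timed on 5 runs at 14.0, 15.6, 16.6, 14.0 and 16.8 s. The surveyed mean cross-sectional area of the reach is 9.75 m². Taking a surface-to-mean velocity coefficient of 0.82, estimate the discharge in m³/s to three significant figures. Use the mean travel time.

13.6 m³/s

t̄ = (14.0 + 15.6 + 16.6 + 14.0 + 16.8) / 5 = 15.4 s
v_surface = L / t̄ = 26.2 / 15.4 = 1.701 m/s
v_mean = 0.82 × 1.701 = 1.395 m/s
Q = A × v_mean = 9.75 × 1.395 = 13.60 m³/s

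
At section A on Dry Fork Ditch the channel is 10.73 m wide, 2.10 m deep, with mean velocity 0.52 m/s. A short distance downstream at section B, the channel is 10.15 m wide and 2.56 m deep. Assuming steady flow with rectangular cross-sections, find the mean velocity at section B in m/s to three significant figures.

0.451 m/s

Q = A₁V₁ = (10.73×2.10) × 0.52 = 11.72 m³/s
A₂ = 10.15 × 2.56 = 25.98 m²
V₂ = Q/A₂ = 11.72/25.98 = 0.4509 m/s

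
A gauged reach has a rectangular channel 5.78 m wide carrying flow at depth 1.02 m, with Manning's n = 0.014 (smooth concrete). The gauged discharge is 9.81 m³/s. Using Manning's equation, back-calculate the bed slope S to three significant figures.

A = b·y = 5.78 × 1.02 = 5.896 m²
P = b + 2y = 5.78 + 2×1.02 = 7.820 m
R = A/P = 5.896/7.820 = 0.7539 m
S = (Q·n / (1·A·R^(2/3)))² = (9.81×0.014 / (1×5.896×0.8284))² = 0.0007909

0.000791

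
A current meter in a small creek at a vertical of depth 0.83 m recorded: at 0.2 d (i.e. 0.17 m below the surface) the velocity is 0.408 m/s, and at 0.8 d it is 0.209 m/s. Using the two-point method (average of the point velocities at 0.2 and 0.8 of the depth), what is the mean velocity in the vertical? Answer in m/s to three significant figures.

0.309 m/s

v̄ = (0.408 + 0.209) / 2 = 0.3085 m/s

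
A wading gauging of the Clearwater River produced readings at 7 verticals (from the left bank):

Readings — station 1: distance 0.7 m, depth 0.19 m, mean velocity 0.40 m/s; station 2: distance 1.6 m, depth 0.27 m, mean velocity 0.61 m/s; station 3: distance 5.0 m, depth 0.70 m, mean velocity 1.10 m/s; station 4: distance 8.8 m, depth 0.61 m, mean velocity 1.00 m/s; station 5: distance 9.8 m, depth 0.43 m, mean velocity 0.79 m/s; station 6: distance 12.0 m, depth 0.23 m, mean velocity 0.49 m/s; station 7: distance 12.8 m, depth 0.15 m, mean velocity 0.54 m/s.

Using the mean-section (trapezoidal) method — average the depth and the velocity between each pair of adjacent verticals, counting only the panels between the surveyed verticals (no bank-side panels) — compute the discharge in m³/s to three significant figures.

5.14 m³/s

Panel 1-2: Δb = 0.9 m, d̄ = (0.19+0.27)/2 = 0.23, v̄ = (0.40+0.61)/2 = 0.505 → q = 0.9×0.23×0.505 = 0.1045 m³/s
Panel 2-3: Δb = 3.4 m, d̄ = (0.27+0.70)/2 = 0.485, v̄ = (0.61+1.10)/2 = 0.855 → q = 3.4×0.485×0.855 = 1.410 m³/s
Panel 3-4: Δb = 3.8 m, d̄ = (0.70+0.61)/2 = 0.655, v̄ = (1.10+1.00)/2 = 1.05 → q = 3.8×0.655×1.05 = 2.613 m³/s
Panel 4-5: Δb = 1 m, d̄ = (0.61+0.43)/2 = 0.52, v̄ = (1.00+0.79)/2 = 0.895 → q = 1×0.52×0.895 = 0.4654 m³/s
Panel 5-6: Δb = 2.2 m, d̄ = (0.43+0.23)/2 = 0.33, v̄ = (0.79+0.49)/2 = 0.64 → q = 2.2×0.33×0.64 = 0.4646 m³/s
Panel 6-7: Δb = 0.8 m, d̄ = (0.23+0.15)/2 = 0.19, v̄ = (0.49+0.54)/2 = 0.515 → q = 0.8×0.19×0.515 = 0.07828 m³/s
Q = Σ q = 5.136 m³/s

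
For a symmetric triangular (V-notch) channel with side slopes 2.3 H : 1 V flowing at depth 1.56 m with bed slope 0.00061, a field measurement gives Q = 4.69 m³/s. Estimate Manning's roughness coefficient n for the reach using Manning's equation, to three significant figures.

A = z·y² = 2.3×1.56² = 5.597 m²
P = 2y√(1+z²) = 2×1.56×√(1+2.3²) = 7.825 m
R = A/P = 5.597/7.825 = 0.7153 m
n = (1/Q)·A·R^(2/3)·S^(1/2) = (1/4.69) × 5.597 × 0.7998 × 0.02470 = 0.02358

0.0236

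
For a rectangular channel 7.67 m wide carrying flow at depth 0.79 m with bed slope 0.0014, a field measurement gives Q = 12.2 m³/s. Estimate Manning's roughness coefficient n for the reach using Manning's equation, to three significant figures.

0.0140

A = b·y = 7.67 × 0.79 = 6.059 m²
P = b + 2y = 7.67 + 2×0.79 = 9.250 m
R = A/P = 6.059/9.250 = 0.6551 m
n = (1/Q)·A·R^(2/3)·S^(1/2) = (1/12.2) × 6.059 × 0.7543 × 0.03742 = 0.01402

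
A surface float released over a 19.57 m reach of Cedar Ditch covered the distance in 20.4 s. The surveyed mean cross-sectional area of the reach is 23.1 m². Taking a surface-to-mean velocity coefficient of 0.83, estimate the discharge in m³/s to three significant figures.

v_surface = L / t̄ = 19.57 / 20.4 = 0.9593 m/s
v_mean = 0.83 × 0.9593 = 0.7962 m/s
Q = A × v_mean = 23.1 × 0.7962 = 18.39 m³/s

18.4 m³/s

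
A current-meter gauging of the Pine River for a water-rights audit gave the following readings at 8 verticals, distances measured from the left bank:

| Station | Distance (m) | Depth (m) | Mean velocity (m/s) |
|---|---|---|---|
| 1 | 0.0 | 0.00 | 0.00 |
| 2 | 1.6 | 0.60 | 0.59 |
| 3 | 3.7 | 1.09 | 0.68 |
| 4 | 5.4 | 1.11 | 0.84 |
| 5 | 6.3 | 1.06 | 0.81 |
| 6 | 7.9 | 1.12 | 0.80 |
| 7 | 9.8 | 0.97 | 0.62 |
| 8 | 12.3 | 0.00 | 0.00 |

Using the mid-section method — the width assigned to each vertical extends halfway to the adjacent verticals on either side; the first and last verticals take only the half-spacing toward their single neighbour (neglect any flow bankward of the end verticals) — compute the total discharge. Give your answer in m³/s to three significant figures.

7.24 m³/s

w_2 = (3.7 − 0.0)/2 = 1.85 m; q_2 = 0.59 × 0.60 × 1.85 = 0.6549 m³/s
w_3 = (5.4 − 1.6)/2 = 1.9 m; q_3 = 0.68 × 1.09 × 1.9 = 1.408 m³/s
w_4 = (6.3 − 3.7)/2 = 1.3 m; q_4 = 0.84 × 1.11 × 1.3 = 1.212 m³/s
w_5 = (7.9 − 5.4)/2 = 1.25 m; q_5 = 0.81 × 1.06 × 1.25 = 1.073 m³/s
w_6 = (9.8 − 6.3)/2 = 1.75 m; q_6 = 0.80 × 1.12 × 1.75 = 1.568 m³/s
w_7 = (12.3 − 7.9)/2 = 2.2 m; q_7 = 0.62 × 0.97 × 2.2 = 1.323 m³/s
Stations 1, 8 contribute zero (depth or velocity is 0).
Q = Σ qᵢ = 7.240 m³/s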